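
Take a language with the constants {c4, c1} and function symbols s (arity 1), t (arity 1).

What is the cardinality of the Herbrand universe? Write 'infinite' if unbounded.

The signature has at least one function symbol (s, arity 1) and at least one constant (c4).
Iterating s gives infinitely many distinct ground terms: c4, s(c4), s(s(c4)), ...
So the Herbrand universe is infinite.

infinite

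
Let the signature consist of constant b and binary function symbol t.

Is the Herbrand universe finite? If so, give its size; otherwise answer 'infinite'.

infinite

The signature has at least one function symbol (t, arity 2) and at least one constant (b).
Iterating t gives infinitely many distinct ground terms: b, t(b, b), t(t(b, b), t(b, b)), ...
So the Herbrand universe is infinite.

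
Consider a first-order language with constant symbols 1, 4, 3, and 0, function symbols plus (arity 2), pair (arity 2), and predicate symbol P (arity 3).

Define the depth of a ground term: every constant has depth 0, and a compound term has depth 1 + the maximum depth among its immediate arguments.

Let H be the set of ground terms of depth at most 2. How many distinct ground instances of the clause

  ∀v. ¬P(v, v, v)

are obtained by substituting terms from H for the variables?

Ground terms of depth ≤ 2:
  Let N_k = |{terms of depth ≤ k}|. Then N_0 = 4 and N_k = 4 + N_{k-1}^2 + N_{k-1}^2 for k ≥ 1 (one summand per function symbol, arity giving the exponent).
  N_0 = 4
  N_1 = 4 + 4^2 + 4^2 = 36
  N_2 = 4 + 36^2 + 36^2 = 2596
So there are 2596 ground terms available for substitution.
There is 1 variable to instantiate (v),  occurring in at least one literal, so different choices give different ground instances.
Number of ground instances = 2596.

2596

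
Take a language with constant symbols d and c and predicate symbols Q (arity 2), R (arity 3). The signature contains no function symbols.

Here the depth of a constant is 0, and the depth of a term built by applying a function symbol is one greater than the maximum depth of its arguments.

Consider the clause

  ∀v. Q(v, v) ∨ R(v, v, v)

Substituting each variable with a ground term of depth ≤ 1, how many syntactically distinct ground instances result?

2

Ground terms of depth ≤ 1:
  With no function symbols every ground term is a constant, so there are exactly 2 ground terms at every depth bound.
  N_0 = 2
  N_1 = 2
So there are 2 ground terms available for substitution.
The clause has 1 distinct variable (v), which appears in the body. In the free term algebra distinct substitutions yield syntactically distinct ground instances.
Number of ground instances = 2.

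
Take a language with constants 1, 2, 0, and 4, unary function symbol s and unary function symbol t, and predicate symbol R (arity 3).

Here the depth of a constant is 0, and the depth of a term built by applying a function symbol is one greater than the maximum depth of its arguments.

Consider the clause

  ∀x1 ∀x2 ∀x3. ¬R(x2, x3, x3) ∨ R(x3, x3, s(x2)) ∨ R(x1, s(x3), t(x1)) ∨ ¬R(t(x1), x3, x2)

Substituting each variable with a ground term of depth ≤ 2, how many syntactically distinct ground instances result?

21952

Ground terms of depth ≤ 2:
  If N_k denotes the number of depth-≤k ground terms, the 4 constants give N_0 = 4, and each function symbol of arity r contributes N_{k-1}^r new terms at level k: N_k = 4 + N_{k-1} + N_{k-1}.
  N_0 = 4
  N_1 = 4 + 4 + 4 = 12
  N_2 = 4 + 12 + 12 = 28
So there are 28 ground terms available for substitution.
There are 3 variables to instantiate (x1, x2, x3), each occurring in at least one literal, so different choices give different ground instances.
Number of ground instances = 28^3 = 21952.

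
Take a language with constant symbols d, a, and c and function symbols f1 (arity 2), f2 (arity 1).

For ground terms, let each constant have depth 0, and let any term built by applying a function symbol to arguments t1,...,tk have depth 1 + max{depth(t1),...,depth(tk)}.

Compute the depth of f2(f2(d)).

depth(f2(d)) = 1 + depth(d) = 1 + 0 = 1
depth(f2(f2(d))) = 1 + depth(f2(d)) = 1 + 1 = 2

2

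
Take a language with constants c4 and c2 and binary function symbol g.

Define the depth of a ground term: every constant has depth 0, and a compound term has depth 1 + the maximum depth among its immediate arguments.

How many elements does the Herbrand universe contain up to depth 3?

1446

Let N_k = |{terms of depth ≤ k}|. Then N_0 = 2 and N_k = 2 + N_{k-1}^2 for k ≥ 1 (one summand per function symbol, arity giving the exponent).
N_0 = 2
N_1 = 2 + 2^2 = 6
N_2 = 2 + 6^2 = 38
N_3 = 2 + 38^2 = 1446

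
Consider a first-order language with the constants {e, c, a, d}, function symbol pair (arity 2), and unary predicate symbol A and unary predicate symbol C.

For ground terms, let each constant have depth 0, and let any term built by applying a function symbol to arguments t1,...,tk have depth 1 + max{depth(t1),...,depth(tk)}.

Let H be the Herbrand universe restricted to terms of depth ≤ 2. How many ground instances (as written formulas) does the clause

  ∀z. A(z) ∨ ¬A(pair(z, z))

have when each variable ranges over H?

404

Ground terms of depth ≤ 2:
  If N_k denotes the number of depth-≤k ground terms, the 4 constants give N_0 = 4, and each function symbol of arity r contributes N_{k-1}^r new terms at level k: N_k = 4 + N_{k-1}^2.
  N_0 = 4
  N_1 = 4 + 4^2 = 20
  N_2 = 4 + 20^2 = 404
So there are 404 ground terms available for substitution.
The body mentions the single quantified variable z; since ground terms form a free algebra, no two substitutions collapse to the same formula.
Number of ground instances = 404.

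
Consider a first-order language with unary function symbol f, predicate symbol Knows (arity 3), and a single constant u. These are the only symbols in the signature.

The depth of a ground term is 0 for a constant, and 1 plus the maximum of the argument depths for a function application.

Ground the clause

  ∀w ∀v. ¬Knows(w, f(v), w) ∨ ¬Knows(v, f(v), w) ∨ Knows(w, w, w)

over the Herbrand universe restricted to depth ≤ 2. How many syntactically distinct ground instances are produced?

Ground terms of depth ≤ 2:
  Count level by level. With function symbols f/1, the terms of depth ≤ k are the 1 constant together with each function applied to depth-≤(k−1) tuples, so N_k = 1 + N_{k-1}.
  N_0 = 1
  N_1 = 1 + 1 = 2
  N_2 = 1 + 2 = 3
So there are 3 ground terms available for substitution.
Each of w, v ranges independently over the available ground terms, and distinct assignments produce distinct instances.
Number of ground instances = 3^2 = 9.

9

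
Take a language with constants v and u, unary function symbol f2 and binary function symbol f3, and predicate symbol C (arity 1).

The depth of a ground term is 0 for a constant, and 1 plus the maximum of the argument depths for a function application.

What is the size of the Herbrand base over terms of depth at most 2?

74

First count ground terms of depth ≤ 2.
Let N_k count ground terms of depth at most k. Each non-constant term of depth ≤ k is some function symbol applied to depth-≤(k−1) arguments, giving N_k = 2 + N_{k-1} + N_{k-1}^2.
N_0 = 2
N_1 = 2 + 2 + 2^2 = 8
N_2 = 2 + 8 + 8^2 = 74
So |H| = 74.
For each predicate symbol, the number of ground atoms is |H| raised to its arity; summing:
  C: 74
Total ground atoms: 74.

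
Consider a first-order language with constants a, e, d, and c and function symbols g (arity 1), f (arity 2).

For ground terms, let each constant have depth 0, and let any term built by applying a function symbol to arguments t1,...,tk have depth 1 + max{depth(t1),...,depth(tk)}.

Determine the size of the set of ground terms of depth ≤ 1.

Write N_k for the number of ground terms of depth ≤ k. A term of depth ≤ k is either a constant or a function symbol applied to arguments of depth ≤ k−1, so N_k = 4 + N_{k-1} + N_{k-1}^2.
N_0 = 4
N_1 = 4 + 4 + 4^2 = 24

24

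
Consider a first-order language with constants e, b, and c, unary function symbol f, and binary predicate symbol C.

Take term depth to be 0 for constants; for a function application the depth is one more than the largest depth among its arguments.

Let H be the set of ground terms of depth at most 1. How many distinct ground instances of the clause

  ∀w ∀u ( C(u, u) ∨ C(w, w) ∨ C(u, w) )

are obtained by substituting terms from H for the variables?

36

Ground terms of depth ≤ 1:
  Count level by level. With function symbols f/1, the terms of depth ≤ k are the 3 constants together with each function applied to depth-≤(k−1) tuples, so N_k = 3 + N_{k-1}.
  N_0 = 3
  N_1 = 3 + 3 = 6
So there are 6 ground terms available for substitution.
There are 2 variables to instantiate (w, u), each occurring in at least one literal, so different choices give different ground instances.
Number of ground instances = 6^2 = 36.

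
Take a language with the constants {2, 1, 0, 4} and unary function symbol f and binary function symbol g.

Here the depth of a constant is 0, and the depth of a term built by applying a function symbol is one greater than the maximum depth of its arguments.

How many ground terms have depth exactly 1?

Count level by level. With function symbols f/1, g/2, the terms of depth ≤ k are the 4 constants together with each function applied to depth-≤(k−1) tuples, so N_k = 4 + N_{k-1} + N_{k-1}^2.
N_0 = 4
N_1 = 4 + 4 + 4^2 = 24
Terms of depth exactly 1: N_1 − N_0 = 24 − 4 = 20.

20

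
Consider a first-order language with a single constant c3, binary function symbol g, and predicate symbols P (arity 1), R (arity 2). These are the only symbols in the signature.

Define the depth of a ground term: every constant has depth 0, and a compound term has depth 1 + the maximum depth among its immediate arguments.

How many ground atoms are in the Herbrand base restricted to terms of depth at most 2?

30

First count ground terms of depth ≤ 2.
Count level by level. With function symbols g/2, the terms of depth ≤ k are the 1 constant together with each function applied to depth-≤(k−1) tuples, so N_k = 1 + N_{k-1}^2.
N_0 = 1
N_1 = 1 + 1^2 = 2
N_2 = 1 + 2^2 = 5
Explicitly: c3, g(c3, c3), g(c3, g(c3, c3)), g(g(c3, c3), c3), g(g(c3, c3), g(c3, c3)).
So |H| = 5.
Each predicate of arity r yields |H|^r ground atoms (one per choice of an r-tuple from H):
  P: 5;  R: 5^2 = 25
Total ground atoms: 5 + 25 = 30.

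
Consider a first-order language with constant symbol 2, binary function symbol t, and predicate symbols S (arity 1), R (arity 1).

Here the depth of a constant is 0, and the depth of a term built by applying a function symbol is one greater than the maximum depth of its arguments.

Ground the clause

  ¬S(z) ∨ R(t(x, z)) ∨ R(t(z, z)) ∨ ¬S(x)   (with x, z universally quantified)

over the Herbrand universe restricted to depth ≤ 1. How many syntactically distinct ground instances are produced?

4

Ground terms of depth ≤ 1:
  Let N_k count ground terms of depth at most k. Each non-constant term of depth ≤ k is some function symbol applied to depth-≤(k−1) arguments, giving N_k = 1 + N_{k-1}^2.
  N_0 = 1
  N_1 = 1 + 1^2 = 2
  Explicitly: 2, t(2, 2).
So there are 2 ground terms available for substitution.
The body mentions every one of the 2 quantified variables; since ground terms form a free algebra, no two substitutions collapse to the same formula.
Number of ground instances = 2^2 = 4.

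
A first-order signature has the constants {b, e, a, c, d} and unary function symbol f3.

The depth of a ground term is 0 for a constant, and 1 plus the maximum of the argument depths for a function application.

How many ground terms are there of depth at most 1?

10

Count level by level. With function symbols f3/1, the terms of depth ≤ k are the 5 constants together with each function applied to depth-≤(k−1) tuples, so N_k = 5 + N_{k-1}.
N_0 = 5
N_1 = 5 + 5 = 10
Explicitly: b, e, a, c, d, f3(b), f3(e), f3(a), f3(c), f3(d).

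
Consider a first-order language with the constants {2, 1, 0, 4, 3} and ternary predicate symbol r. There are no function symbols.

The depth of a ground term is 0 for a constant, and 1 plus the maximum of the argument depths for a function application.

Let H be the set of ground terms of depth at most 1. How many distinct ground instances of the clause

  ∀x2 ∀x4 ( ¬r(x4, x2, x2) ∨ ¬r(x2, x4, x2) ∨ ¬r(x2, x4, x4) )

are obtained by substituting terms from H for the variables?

25

Ground terms of depth ≤ 1:
  With no function symbols every ground term is a constant, so there are exactly 5 ground terms at every depth bound.
  N_0 = 5
  N_1 = 5
  Explicitly: 2, 1, 0, 4, 3.
So there are 5 ground terms available for substitution.
The body mentions every one of the 2 quantified variables; since ground terms form a free algebra, no two substitutions collapse to the same formula.
Number of ground instances = 5^2 = 25.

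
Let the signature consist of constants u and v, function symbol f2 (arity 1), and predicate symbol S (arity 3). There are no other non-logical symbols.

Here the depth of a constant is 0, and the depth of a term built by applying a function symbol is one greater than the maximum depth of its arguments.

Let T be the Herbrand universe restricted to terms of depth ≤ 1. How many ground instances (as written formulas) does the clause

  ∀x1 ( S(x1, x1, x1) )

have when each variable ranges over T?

Ground terms of depth ≤ 1:
  If N_k denotes the number of depth-≤k ground terms, the 2 constants give N_0 = 2, and each function symbol of arity r contributes N_{k-1}^r new terms at level k: N_k = 2 + N_{k-1}.
  N_0 = 2
  N_1 = 2 + 2 = 4
  Explicitly: u, v, f2(u), f2(v).
So there are 4 ground terms available for substitution.
The clause has 1 distinct variable (x1), which appears in the body. In the free term algebra distinct substitutions yield syntactically distinct ground instances.
Number of ground instances = 4.

4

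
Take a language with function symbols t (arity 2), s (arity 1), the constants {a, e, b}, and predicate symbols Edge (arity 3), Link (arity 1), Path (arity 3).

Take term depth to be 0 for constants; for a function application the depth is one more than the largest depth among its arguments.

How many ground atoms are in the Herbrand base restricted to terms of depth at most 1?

6765

First count ground terms of depth ≤ 1.
Write N_k for the number of ground terms of depth ≤ k. A term of depth ≤ k is either a constant or a function symbol applied to arguments of depth ≤ k−1, so N_k = 3 + N_{k-1}^2 + N_{k-1}.
N_0 = 3
N_1 = 3 + 3^2 + 3 = 15
So |H| = 15.
For each predicate symbol, the number of ground atoms is |H| raised to its arity; summing:
  Edge: 15^3 = 3375;  Link: 15;  Path: 15^3 = 3375
Total ground atoms: 3375 + 15 + 3375 = 6765.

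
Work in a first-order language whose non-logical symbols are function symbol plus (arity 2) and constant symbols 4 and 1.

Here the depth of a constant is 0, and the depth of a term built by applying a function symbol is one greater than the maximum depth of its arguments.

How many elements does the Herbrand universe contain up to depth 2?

38

Write N_k for the number of ground terms of depth ≤ k. A term of depth ≤ k is either a constant or a function symbol applied to arguments of depth ≤ k−1, so N_k = 2 + N_{k-1}^2.
N_0 = 2
N_1 = 2 + 2^2 = 6
N_2 = 2 + 6^2 = 38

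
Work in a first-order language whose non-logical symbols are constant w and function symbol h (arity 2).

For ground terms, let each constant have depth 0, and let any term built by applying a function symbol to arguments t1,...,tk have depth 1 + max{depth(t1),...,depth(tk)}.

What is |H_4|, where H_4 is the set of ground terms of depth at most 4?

677

Let N_k count ground terms of depth at most k. Each non-constant term of depth ≤ k is some function symbol applied to depth-≤(k−1) arguments, giving N_k = 1 + N_{k-1}^2.
N_0 = 1
N_1 = 1 + 1^2 = 2
N_2 = 1 + 2^2 = 5
N_3 = 1 + 5^2 = 26
N_4 = 1 + 26^2 = 677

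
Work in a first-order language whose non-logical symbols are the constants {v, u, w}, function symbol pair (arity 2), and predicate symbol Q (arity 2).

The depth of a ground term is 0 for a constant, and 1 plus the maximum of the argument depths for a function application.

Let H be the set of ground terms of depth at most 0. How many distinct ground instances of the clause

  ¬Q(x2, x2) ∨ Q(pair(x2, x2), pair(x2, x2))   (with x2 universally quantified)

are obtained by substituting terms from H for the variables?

3

Ground terms of depth ≤ 0:
  Let N_k count ground terms of depth at most k. Each non-constant term of depth ≤ k is some function symbol applied to depth-≤(k−1) arguments, giving N_k = 3 + N_{k-1}^2.
  N_0 = 3
  Explicitly: v, u, w.
So there are 3 ground terms available for substitution.
There is 1 variable to instantiate (x2),  occurring in at least one literal, so different choices give different ground instances.
Number of ground instances = 3.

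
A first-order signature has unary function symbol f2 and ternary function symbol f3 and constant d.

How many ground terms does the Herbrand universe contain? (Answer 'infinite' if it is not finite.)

The signature has at least one function symbol (f2, arity 1) and at least one constant (d).
Iterating f2 gives infinitely many distinct ground terms: d, f2(d), f2(f2(d)), ...
So the Herbrand universe is infinite.

infinite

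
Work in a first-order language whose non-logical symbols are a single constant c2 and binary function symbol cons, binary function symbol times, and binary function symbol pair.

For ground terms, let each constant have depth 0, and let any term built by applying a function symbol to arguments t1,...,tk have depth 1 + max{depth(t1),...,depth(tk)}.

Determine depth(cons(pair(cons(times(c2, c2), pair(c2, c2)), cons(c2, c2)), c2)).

4

depth(times(c2, c2)) = 1 + max(0, 0) = 1
depth(pair(c2, c2)) = 1 + max(0, 0) = 1
depth(cons(times(c2, c2), pair(c2, c2))) = 1 + max(1, 1) = 2
depth(cons(c2, c2)) = 1 + max(0, 0) = 1
depth(pair(cons(times(c2, c2), pair(c2, c2)), cons(c2, c2))) = 1 + max(2, 1) = 3
depth(cons(pair(cons(times(c2, c2), pair(c2, c2)), cons(c2, c2)), c2)) = 1 + max(3, 0) = 4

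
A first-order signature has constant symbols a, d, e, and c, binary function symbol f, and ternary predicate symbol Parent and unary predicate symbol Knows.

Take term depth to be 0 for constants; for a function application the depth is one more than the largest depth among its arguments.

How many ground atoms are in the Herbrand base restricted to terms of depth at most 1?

First count ground terms of depth ≤ 1.
Count level by level. With function symbols f/2, the terms of depth ≤ k are the 4 constants together with each function applied to depth-≤(k−1) tuples, so N_k = 4 + N_{k-1}^2.
N_0 = 4
N_1 = 4 + 4^2 = 20
So |H| = 20.
Each predicate of arity r yields |H|^r ground atoms (one per choice of an r-tuple from H):
  Parent: 20^3 = 8000;  Knows: 20
Total ground atoms: 8000 + 20 = 8020.

8020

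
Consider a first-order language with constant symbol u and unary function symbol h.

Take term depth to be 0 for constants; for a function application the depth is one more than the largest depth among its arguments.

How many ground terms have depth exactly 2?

1

If N_k denotes the number of depth-≤k ground terms, the 1 constant gives N_0 = 1, and each function symbol of arity r contributes N_{k-1}^r new terms at level k: N_k = 1 + N_{k-1}.
N_0 = 1
N_1 = 1 + 1 = 2
N_2 = 1 + 2 = 3
Terms of depth exactly 2: N_2 − N_1 = 3 − 2 = 1.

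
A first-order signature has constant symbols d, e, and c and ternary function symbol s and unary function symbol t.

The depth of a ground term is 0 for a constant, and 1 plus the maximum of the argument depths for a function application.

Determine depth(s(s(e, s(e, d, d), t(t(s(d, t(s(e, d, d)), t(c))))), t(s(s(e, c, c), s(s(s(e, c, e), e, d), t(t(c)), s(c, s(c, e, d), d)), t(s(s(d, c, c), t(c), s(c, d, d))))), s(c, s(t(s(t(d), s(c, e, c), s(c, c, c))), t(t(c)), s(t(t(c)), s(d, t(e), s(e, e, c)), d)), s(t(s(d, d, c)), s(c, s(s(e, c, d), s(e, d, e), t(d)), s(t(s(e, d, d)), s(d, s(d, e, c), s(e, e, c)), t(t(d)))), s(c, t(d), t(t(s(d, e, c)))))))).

7

depth(s(e, d, d)) = 1 + max(0, 0, 0) = 1
depth(t(s(e, d, d))) = 1 + depth(s(e, d, d)) = 1 + 1 = 2
depth(t(c)) = 1 + depth(c) = 1 + 0 = 1
depth(s(d, t(s(e, d, d)), t(c))) = 1 + max(0, 2, 1) = 3
depth(t(s(d, t(s(e, d, d)), t(c)))) = 1 + depth(s(d, t(s(e, d, d)), t(c))) = 1 + 3 = 4
depth(t(t(s(d, t(s(e, d, d)), t(c))))) = 1 + depth(t(s(d, t(s(e, d, d)), t(c)))) = 1 + 4 = 5
depth(s(e, s(e, d, d), t(t(s(d, t(s(e, d, d)), t(c)))))) = 1 + max(0, 1, 5) = 6
depth(s(e, c, c)) = 1 + max(0, 0, 0) = 1
depth(s(e, c, e)) = 1 + max(0, 0, 0) = 1
depth(s(s(e, c, e), e, d)) = 1 + max(1, 0, 0) = 2
depth(t(t(c))) = 1 + depth(t(c)) = 1 + 1 = 2
depth(s(c, e, d)) = 1 + max(0, 0, 0) = 1
depth(s(c, s(c, e, d), d)) = 1 + max(0, 1, 0) = 2
depth(s(s(s(e, c, e), e, d), t(t(c)), s(c, s(c, e, d), d))) = 1 + max(2, 2, 2) = 3
depth(s(d, c, c)) = 1 + max(0, 0, 0) = 1
depth(s(c, d, d)) = 1 + max(0, 0, 0) = 1
depth(s(s(d, c, c), t(c), s(c, d, d))) = 1 + max(1, 1, 1) = 2
depth(t(s(s(d, c, c), t(c), s(c, d, d)))) = 1 + depth(s(s(d, c, c), t(c), s(c, d, d))) = 1 + 2 = 3
depth(s(s(e, c, c), s(s(s(e, c, e), e, d), t(t(c)), s(c, s(c, e, d), d)), t(s(s(d, c, c), t(c), s(c, d, d))))) = 1 + max(1, 3, 3) = 4
depth(t(s(s(e, c, c), s(s(s(e, c, e), e, d), t(t(c)), s(c, s(c, e, d), d)), t(s(s(d, c, c), t(c), s(c, d, d)))))) = 1 + depth(s(s(e, c, c), s(s(s(e, c, e), e, d), t(t(c)), s(c, s(c, e, d), d)), t(s(s(d, c, c), t(c), s(c, d, d))))) = 1 + 4 = 5
depth(t(d)) = 1 + depth(d) = 1 + 0 = 1
depth(s(c, e, c)) = 1 + max(0, 0, 0) = 1
depth(s(c, c, c)) = 1 + max(0, 0, 0) = 1
depth(s(t(d), s(c, e, c), s(c, c, c))) = 1 + max(1, 1, 1) = 2
depth(t(s(t(d), s(c, e, c), s(c, c, c)))) = 1 + depth(s(t(d), s(c, e, c), s(c, c, c))) = 1 + 2 = 3
depth(t(e)) = 1 + depth(e) = 1 + 0 = 1
depth(s(e, e, c)) = 1 + max(0, 0, 0) = 1
depth(s(d, t(e), s(e, e, c))) = 1 + max(0, 1, 1) = 2
depth(s(t(t(c)), s(d, t(e), s(e, e, c)), d)) = 1 + max(2, 2, 0) = 3
depth(s(t(s(t(d), s(c, e, c), s(c, c, c))), t(t(c)), s(t(t(c)), s(d, t(e), s(e, e, c)), d))) = 1 + max(3, 2, 3) = 4
depth(s(d, d, c)) = 1 + max(0, 0, 0) = 1
depth(t(s(d, d, c))) = 1 + depth(s(d, d, c)) = 1 + 1 = 2
depth(s(e, c, d)) = 1 + max(0, 0, 0) = 1
depth(s(e, d, e)) = 1 + max(0, 0, 0) = 1
depth(s(s(e, c, d), s(e, d, e), t(d))) = 1 + max(1, 1, 1) = 2
depth(s(d, e, c)) = 1 + max(0, 0, 0) = 1
depth(s(d, s(d, e, c), s(e, e, c))) = 1 + max(0, 1, 1) = 2
depth(t(t(d))) = 1 + depth(t(d)) = 1 + 1 = 2
depth(s(t(s(e, d, d)), s(d, s(d, e, c), s(e, e, c)), t(t(d)))) = 1 + max(2, 2, 2) = 3
depth(s(c, s(s(e, c, d), s(e, d, e), t(d)), s(t(s(e, d, d)), s(d, s(d, e, c), s(e, e, c)), t(t(d))))) = 1 + max(0, 2, 3) = 4
depth(t(s(d, e, c))) = 1 + depth(s(d, e, c)) = 1 + 1 = 2
depth(t(t(s(d, e, c)))) = 1 + depth(t(s(d, e, c))) = 1 + 2 = 3
depth(s(c, t(d), t(t(s(d, e, c))))) = 1 + max(0, 1, 3) = 4
depth(s(t(s(d, d, c)), s(c, s(s(e, c, d), s(e, d, e), t(d)), s(t(s(e, d, d)), s(d, s(d, e, c), s(e, e, c)), t(t(d)))), s(c, t(d), t(t(s(d, e, c)))))) = 1 + max(2, 4, 4) = 5
depth(s(c, s(t(s(t(d), s(c, e, c), s(c, c, c))), t(t(c)), s(t(t(c)), s(d, t(e), s(e, e, c)), d)), s(t(s(d, d, c)), s(c, s(s(e, c, d), s(e, d, e), t(d)), s(t(s(e, d, d)), s(d, s(d, e, c), s(e, e, c)), t(t(d)))), s(c, t(d), t(t(s(d, e, c))))))) = 1 + max(0, 4, 5) = 6
depth(s(s(e, s(e, d, d), t(t(s(d, t(s(e, d, d)), t(c))))), t(s(s(e, c, c), s(s(s(e, c, e), e, d), t(t(c)), s(c, s(c, e, d), d)), t(s(s(d, c, c), t(c), s(c, d, d))))), s(c, s(t(s(t(d), s(c, e, c), s(c, c, c))), t(t(c)), s(t(t(c)), s(d, t(e), s(e, e, c)), d)), s(t(s(d, d, c)), s(c, s(s(e, c, d), s(e, d, e), t(d)), s(t(s(e, d, d)), s(d, s(d, e, c), s(e, e, c)), t(t(d)))), s(c, t(d), t(t(s(d, e, c)))))))) = 1 + max(6, 5, 6) = 7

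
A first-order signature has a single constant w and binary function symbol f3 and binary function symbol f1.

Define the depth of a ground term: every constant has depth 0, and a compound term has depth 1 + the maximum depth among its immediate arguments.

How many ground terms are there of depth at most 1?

Let N_k = |{terms of depth ≤ k}|. Then N_0 = 1 and N_k = 1 + N_{k-1}^2 + N_{k-1}^2 for k ≥ 1 (one summand per function symbol, arity giving the exponent).
N_0 = 1
N_1 = 1 + 1^2 + 1^2 = 3
Explicitly: w, f3(w, w), f1(w, w).

3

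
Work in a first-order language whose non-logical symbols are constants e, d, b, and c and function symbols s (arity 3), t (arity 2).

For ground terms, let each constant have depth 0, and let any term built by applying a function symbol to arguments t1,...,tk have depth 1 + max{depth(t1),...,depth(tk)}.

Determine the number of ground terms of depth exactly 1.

80

Write N_k for the number of ground terms of depth ≤ k. A term of depth ≤ k is either a constant or a function symbol applied to arguments of depth ≤ k−1, so N_k = 4 + N_{k-1}^3 + N_{k-1}^2.
N_0 = 4
N_1 = 4 + 4^3 + 4^2 = 84
Terms of depth exactly 1: N_1 − N_0 = 84 − 4 = 80.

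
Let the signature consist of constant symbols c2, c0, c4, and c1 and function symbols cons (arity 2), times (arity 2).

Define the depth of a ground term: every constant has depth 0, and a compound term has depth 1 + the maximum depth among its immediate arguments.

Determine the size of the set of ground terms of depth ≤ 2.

If N_k denotes the number of depth-≤k ground terms, the 4 constants give N_0 = 4, and each function symbol of arity r contributes N_{k-1}^r new terms at level k: N_k = 4 + N_{k-1}^2 + N_{k-1}^2.
N_0 = 4
N_1 = 4 + 4^2 + 4^2 = 36
N_2 = 4 + 36^2 + 36^2 = 2596

2596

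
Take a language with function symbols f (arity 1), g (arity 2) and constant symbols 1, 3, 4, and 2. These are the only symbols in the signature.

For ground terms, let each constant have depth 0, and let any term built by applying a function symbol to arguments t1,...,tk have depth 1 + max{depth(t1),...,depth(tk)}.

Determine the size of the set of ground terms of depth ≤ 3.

If N_k denotes the number of depth-≤k ground terms, the 4 constants give N_0 = 4, and each function symbol of arity r contributes N_{k-1}^r new terms at level k: N_k = 4 + N_{k-1} + N_{k-1}^2.
N_0 = 4
N_1 = 4 + 4 + 4^2 = 24
N_2 = 4 + 24 + 24^2 = 604
N_3 = 4 + 604 + 604^2 = 365424

365424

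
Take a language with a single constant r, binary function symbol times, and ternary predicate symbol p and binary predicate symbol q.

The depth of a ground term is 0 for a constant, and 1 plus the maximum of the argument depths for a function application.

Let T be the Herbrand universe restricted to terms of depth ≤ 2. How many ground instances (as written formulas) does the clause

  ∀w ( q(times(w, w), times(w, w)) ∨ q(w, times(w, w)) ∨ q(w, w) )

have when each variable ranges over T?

5

Ground terms of depth ≤ 2:
  Let N_k = |{terms of depth ≤ k}|. Then N_0 = 1 and N_k = 1 + N_{k-1}^2 for k ≥ 1 (one summand per function symbol, arity giving the exponent).
  N_0 = 1
  N_1 = 1 + 1^2 = 2
  N_2 = 1 + 2^2 = 5
  Explicitly: r, times(r, r), times(r, times(r, r)), times(times(r, r), r), times(times(r, r), times(r, r)).
So there are 5 ground terms available for substitution.
There is 1 variable to instantiate (w),  occurring in at least one literal, so different choices give different ground instances.
Number of ground instances = 5.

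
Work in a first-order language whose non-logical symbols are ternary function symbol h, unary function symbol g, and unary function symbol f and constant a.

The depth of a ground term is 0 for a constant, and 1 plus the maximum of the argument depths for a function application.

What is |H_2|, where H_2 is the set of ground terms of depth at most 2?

73

If N_k denotes the number of depth-≤k ground terms, the 1 constant gives N_0 = 1, and each function symbol of arity r contributes N_{k-1}^r new terms at level k: N_k = 1 + N_{k-1}^3 + N_{k-1} + N_{k-1}.
N_0 = 1
N_1 = 1 + 1^3 + 1 + 1 = 4
N_2 = 1 + 4^3 + 4 + 4 = 73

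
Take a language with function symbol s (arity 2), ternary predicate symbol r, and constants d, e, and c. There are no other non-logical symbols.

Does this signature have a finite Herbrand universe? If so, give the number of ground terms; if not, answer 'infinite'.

The signature has at least one function symbol (s, arity 2) and at least one constant (d).
Iterating s gives infinitely many distinct ground terms: d, s(d, d), s(s(d, d), s(d, d)), ...
So the Herbrand universe is infinite.

infinite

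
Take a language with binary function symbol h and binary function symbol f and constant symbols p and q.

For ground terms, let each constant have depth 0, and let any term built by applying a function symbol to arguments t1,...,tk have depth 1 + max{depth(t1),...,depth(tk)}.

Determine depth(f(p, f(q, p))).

depth(f(q, p)) = 1 + max(0, 0) = 1
depth(f(p, f(q, p))) = 1 + max(0, 1) = 2

2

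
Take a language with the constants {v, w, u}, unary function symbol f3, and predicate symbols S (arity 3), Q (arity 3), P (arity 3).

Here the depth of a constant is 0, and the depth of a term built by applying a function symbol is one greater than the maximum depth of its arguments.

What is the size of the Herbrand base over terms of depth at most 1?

648

First count ground terms of depth ≤ 1.
Write N_k for the number of ground terms of depth ≤ k. A term of depth ≤ k is either a constant or a function symbol applied to arguments of depth ≤ k−1, so N_k = 3 + N_{k-1}.
N_0 = 3
N_1 = 3 + 3 = 6
So |H| = 6.
A ground atom is a predicate applied to a tuple of terms from H, so the count is the sum over predicates of |H|^arity:
  S: 6^3 = 216;  Q: 6^3 = 216;  P: 6^3 = 216
Total ground atoms: 216 + 216 + 216 = 648.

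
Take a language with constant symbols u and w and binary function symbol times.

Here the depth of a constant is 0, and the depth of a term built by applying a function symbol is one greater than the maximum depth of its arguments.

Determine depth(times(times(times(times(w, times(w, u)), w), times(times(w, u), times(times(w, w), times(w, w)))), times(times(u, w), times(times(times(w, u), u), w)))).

depth(times(w, u)) = 1 + max(0, 0) = 1
depth(times(w, times(w, u))) = 1 + max(0, 1) = 2
depth(times(times(w, times(w, u)), w)) = 1 + max(2, 0) = 3
depth(times(w, w)) = 1 + max(0, 0) = 1
depth(times(times(w, w), times(w, w))) = 1 + max(1, 1) = 2
depth(times(times(w, u), times(times(w, w), times(w, w)))) = 1 + max(1, 2) = 3
depth(times(times(times(w, times(w, u)), w), times(times(w, u), times(times(w, w), times(w, w))))) = 1 + max(3, 3) = 4
depth(times(u, w)) = 1 + max(0, 0) = 1
depth(times(times(w, u), u)) = 1 + max(1, 0) = 2
depth(times(times(times(w, u), u), w)) = 1 + max(2, 0) = 3
depth(times(times(u, w), times(times(times(w, u), u), w))) = 1 + max(1, 3) = 4
depth(times(times(times(times(w, times(w, u)), w), times(times(w, u), times(times(w, w), times(w, w)))), times(times(u, w), times(times(times(w, u), u), w)))) = 1 + max(4, 4) = 5

5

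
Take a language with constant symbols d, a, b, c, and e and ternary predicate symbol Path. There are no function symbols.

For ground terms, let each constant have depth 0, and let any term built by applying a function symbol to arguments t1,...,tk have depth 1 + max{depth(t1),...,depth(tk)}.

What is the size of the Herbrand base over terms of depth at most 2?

125

First count ground terms of depth ≤ 2.
With no function symbols every ground term is a constant, so there are exactly 5 ground terms at every depth bound.
N_0 = 5
N_1 = 5
N_2 = 5
Explicitly: d, a, b, c, e.
So |H| = 5.
A ground atom is a predicate applied to a tuple of terms from H, so the count is the sum over predicates of |H|^arity:
  Path: 5^3 = 125
Total ground atoms: 125.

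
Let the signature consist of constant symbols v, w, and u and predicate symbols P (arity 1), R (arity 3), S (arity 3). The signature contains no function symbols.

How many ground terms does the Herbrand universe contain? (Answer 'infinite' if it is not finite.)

There are no function symbols, so every ground term is one of the 3 constants.
The Herbrand universe is {v, w, u}, which is finite with 3 elements.

3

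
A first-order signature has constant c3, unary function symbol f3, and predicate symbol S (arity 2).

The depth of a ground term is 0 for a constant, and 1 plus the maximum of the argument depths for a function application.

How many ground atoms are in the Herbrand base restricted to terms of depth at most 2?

9

First count ground terms of depth ≤ 2.
If N_k denotes the number of depth-≤k ground terms, the 1 constant gives N_0 = 1, and each function symbol of arity r contributes N_{k-1}^r new terms at level k: N_k = 1 + N_{k-1}.
N_0 = 1
N_1 = 1 + 1 = 2
N_2 = 1 + 2 = 3
Explicitly: c3, f3(c3), f3(f3(c3)).
So |H| = 3.
A ground atom is a predicate applied to a tuple of terms from H, so the count is the sum over predicates of |H|^arity:
  S: 3^2 = 9
Total ground atoms: 9.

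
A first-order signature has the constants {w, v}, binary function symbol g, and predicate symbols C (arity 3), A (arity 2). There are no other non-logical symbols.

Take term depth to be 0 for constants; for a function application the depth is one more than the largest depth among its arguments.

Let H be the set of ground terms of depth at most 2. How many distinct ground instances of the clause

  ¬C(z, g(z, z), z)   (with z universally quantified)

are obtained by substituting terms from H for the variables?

Ground terms of depth ≤ 2:
  Let N_k = |{terms of depth ≤ k}|. Then N_0 = 2 and N_k = 2 + N_{k-1}^2 for k ≥ 1 (one summand per function symbol, arity giving the exponent).
  N_0 = 2
  N_1 = 2 + 2^2 = 6
  N_2 = 2 + 6^2 = 38
So there are 38 ground terms available for substitution.
The body mentions the single quantified variable z; since ground terms form a free algebra, no two substitutions collapse to the same formula.
Number of ground instances = 38.

38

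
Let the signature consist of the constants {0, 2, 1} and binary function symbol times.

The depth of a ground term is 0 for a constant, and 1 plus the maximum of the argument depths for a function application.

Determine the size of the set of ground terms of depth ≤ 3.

21612

Let N_k count ground terms of depth at most k. Each non-constant term of depth ≤ k is some function symbol applied to depth-≤(k−1) arguments, giving N_k = 3 + N_{k-1}^2.
N_0 = 3
N_1 = 3 + 3^2 = 12
N_2 = 3 + 12^2 = 147
N_3 = 3 + 147^2 = 21612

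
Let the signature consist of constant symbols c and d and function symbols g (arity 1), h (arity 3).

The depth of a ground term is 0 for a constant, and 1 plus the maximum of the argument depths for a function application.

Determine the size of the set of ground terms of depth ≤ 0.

Let N_k count ground terms of depth at most k. Each non-constant term of depth ≤ k is some function symbol applied to depth-≤(k−1) arguments, giving N_k = 2 + N_{k-1} + N_{k-1}^3.
N_0 = 2

2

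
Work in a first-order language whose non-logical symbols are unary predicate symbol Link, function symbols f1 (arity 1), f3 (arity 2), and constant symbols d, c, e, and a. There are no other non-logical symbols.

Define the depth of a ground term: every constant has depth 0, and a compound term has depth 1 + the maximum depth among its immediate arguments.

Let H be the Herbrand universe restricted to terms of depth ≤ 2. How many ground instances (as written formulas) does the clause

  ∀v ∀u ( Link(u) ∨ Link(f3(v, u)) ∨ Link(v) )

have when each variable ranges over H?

Ground terms of depth ≤ 2:
  Count level by level. With function symbols f1/1, f3/2, the terms of depth ≤ k are the 4 constants together with each function applied to depth-≤(k−1) tuples, so N_k = 4 + N_{k-1} + N_{k-1}^2.
  N_0 = 4
  N_1 = 4 + 4 + 4^2 = 24
  N_2 = 4 + 24 + 24^2 = 604
So there are 604 ground terms available for substitution.
Each of v, u ranges independently over the available ground terms, and distinct assignments produce distinct instances.
Number of ground instances = 604^2 = 364816.

364816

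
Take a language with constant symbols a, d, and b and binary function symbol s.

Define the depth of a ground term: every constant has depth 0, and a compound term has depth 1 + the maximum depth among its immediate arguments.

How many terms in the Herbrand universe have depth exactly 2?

Let N_k = |{terms of depth ≤ k}|. Then N_0 = 3 and N_k = 3 + N_{k-1}^2 for k ≥ 1 (one summand per function symbol, arity giving the exponent).
N_0 = 3
N_1 = 3 + 3^2 = 12
N_2 = 3 + 12^2 = 147
Terms of depth exactly 2: N_2 − N_1 = 147 − 12 = 135.

135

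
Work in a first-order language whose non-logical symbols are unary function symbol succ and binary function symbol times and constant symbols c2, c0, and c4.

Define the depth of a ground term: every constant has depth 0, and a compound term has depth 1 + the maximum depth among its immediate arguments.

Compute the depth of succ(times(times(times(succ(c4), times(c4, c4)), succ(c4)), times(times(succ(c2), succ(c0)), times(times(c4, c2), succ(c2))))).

depth(succ(c4)) = 1 + depth(c4) = 1 + 0 = 1
depth(times(c4, c4)) = 1 + max(0, 0) = 1
depth(times(succ(c4), times(c4, c4))) = 1 + max(1, 1) = 2
depth(times(times(succ(c4), times(c4, c4)), succ(c4))) = 1 + max(2, 1) = 3
depth(succ(c2)) = 1 + depth(c2) = 1 + 0 = 1
depth(succ(c0)) = 1 + depth(c0) = 1 + 0 = 1
depth(times(succ(c2), succ(c0))) = 1 + max(1, 1) = 2
depth(times(c4, c2)) = 1 + max(0, 0) = 1
depth(times(times(c4, c2), succ(c2))) = 1 + max(1, 1) = 2
depth(times(times(succ(c2), succ(c0)), times(times(c4, c2), succ(c2)))) = 1 + max(2, 2) = 3
depth(times(times(times(succ(c4), times(c4, c4)), succ(c4)), times(times(succ(c2), succ(c0)), times(times(c4, c2), succ(c2))))) = 1 + max(3, 3) = 4
depth(succ(times(times(times(succ(c4), times(c4, c4)), succ(c4)), times(times(succ(c2), succ(c0)), times(times(c4, c2), succ(c2)))))) = 1 + depth(times(times(times(succ(c4), times(c4, c4)), succ(c4)), times(times(succ(c2), succ(c0)), times(times(c4, c2), succ(c2))))) = 1 + 4 = 5

5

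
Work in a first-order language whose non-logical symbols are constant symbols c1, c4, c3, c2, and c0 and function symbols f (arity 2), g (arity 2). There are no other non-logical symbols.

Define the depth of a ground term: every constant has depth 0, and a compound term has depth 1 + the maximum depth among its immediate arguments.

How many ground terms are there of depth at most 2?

If N_k denotes the number of depth-≤k ground terms, the 5 constants give N_0 = 5, and each function symbol of arity r contributes N_{k-1}^r new terms at level k: N_k = 5 + N_{k-1}^2 + N_{k-1}^2.
N_0 = 5
N_1 = 5 + 5^2 + 5^2 = 55
N_2 = 5 + 55^2 + 55^2 = 6055

6055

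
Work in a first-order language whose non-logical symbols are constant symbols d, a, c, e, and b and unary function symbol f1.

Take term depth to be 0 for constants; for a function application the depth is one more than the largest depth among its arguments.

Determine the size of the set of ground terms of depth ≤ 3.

20

Count level by level. With function symbols f1/1, the terms of depth ≤ k are the 5 constants together with each function applied to depth-≤(k−1) tuples, so N_k = 5 + N_{k-1}.
N_0 = 5
N_1 = 5 + 5 = 10
N_2 = 5 + 10 = 15
N_3 = 5 + 15 = 20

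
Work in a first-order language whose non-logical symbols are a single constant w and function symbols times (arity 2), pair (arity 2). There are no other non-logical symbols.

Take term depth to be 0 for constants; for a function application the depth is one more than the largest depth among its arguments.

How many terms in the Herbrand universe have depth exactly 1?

Let N_k count ground terms of depth at most k. Each non-constant term of depth ≤ k is some function symbol applied to depth-≤(k−1) arguments, giving N_k = 1 + N_{k-1}^2 + N_{k-1}^2.
N_0 = 1
N_1 = 1 + 1^2 + 1^2 = 3
Terms of depth exactly 1: N_1 − N_0 = 3 − 1 = 2.

2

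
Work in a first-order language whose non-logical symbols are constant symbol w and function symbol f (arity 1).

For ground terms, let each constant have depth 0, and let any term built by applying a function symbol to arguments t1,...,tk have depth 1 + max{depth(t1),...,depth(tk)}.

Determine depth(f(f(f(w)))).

depth(f(w)) = 1 + depth(w) = 1 + 0 = 1
depth(f(f(w))) = 1 + depth(f(w)) = 1 + 1 = 2
depth(f(f(f(w)))) = 1 + depth(f(f(w))) = 1 + 2 = 3

3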